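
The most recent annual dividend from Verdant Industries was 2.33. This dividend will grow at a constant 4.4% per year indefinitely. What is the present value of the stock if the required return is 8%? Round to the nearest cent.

67.57

D₁ = D₀ × (1 + g) = 2.33 × 1.044 = 2.4325
Growing perpetuity: P = D₁ / (r − g) = 2.4325 / (0.08 − 0.044) = 67.57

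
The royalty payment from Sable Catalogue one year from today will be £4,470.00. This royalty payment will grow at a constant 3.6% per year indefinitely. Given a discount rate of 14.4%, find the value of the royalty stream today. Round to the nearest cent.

£41388.89

Growing perpetuity: P = D₁ / (r − g) = £4,470.0000 / (0.144 − 0.036) = £41,388.89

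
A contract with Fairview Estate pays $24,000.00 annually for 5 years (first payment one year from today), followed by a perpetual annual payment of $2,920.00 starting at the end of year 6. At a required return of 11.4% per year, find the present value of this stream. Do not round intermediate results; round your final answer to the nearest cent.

PV of 5-year annuity: $24,000.00 × [1 − (1+0.114)^−5] / 0.114 = 87816.18014
Perpetuity value at year 5: $2,920.00 / 0.114 = 25614.03509
PV of perpetuity: 25614.03509 / (1+0.114)^5 = 14929.73317
Total PV = 87816.18014 + 14929.73317 = 102745.91331

$102745.91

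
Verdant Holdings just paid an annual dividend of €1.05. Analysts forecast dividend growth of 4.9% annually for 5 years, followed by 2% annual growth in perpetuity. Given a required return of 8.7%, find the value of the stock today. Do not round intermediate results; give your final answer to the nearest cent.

€18.10

D_1 = 1.10145
D_2 = 1.15542
D_3 = 1.21204
D_4 = 1.27143
D_5 = 1.33373
Terminal value at year 5: TV = D_5×(1+g_2)/(r−g_2) = 1.36040/0.067 = 20.30449
P_0 = D_1/(1+r)^1 + D_2/(1+r)^2 + D_3/(1+r)^3 + D_4/(1+r)^4 + D_5/(1+r)^5 + TV/(1+r)^5
    = 1.01329 + 0.97787 + 0.94369 + 0.91070 + 0.87886 + 13.37964 = 18.10404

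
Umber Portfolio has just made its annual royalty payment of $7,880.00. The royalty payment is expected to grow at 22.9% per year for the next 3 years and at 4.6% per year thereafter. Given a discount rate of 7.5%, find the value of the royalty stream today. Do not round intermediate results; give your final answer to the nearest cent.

D_1 = 9684.52000
D_2 = 11902.27508
D_3 = 14627.89607
Terminal value at year 3: TV = D_3×(1+g_2)/(r−g_2) = 15300.77929/0.029 = 527613.07906
P_0 = D_1/(1+r)^1 + D_2/(1+r)^2 + D_3/(1+r)^3 + TV/(1+r)^3
    = 9008.85581 + 10299.42679 + 11774.87955 + 424707.72460 = 455790.88675

$455790.89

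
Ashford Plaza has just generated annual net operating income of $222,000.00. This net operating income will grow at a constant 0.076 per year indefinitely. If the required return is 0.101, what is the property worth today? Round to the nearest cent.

$9554880.00

D₁ = D₀ × (1 + g) = $222,000.00 × 1.076 = $238,872.0000
Growing perpetuity: P = D₁ / (r − g) = $238,872.0000 / (0.101 − 0.076) = $9,554,880.00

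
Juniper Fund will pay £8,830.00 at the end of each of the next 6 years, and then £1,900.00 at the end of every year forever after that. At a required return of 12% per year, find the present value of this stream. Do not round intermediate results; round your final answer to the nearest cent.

PV of 6-year annuity: £8,830.00 × [1 − (1+0.12)^−6] / 0.12 = 36303.72667
Perpetuity value at year 6: £1,900.00 / 0.12 = 15833.33333
PV of perpetuity: 15833.33333 / (1+0.12)^6 = 8021.65942
Total PV = 36303.72667 + 8021.65942 = 44325.38609

£44325.39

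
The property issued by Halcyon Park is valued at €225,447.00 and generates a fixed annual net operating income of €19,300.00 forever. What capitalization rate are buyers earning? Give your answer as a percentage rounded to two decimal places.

8.56%

P = C/r ⇒ r = C/P = €19,300.00/€225,447.00 = 0.085608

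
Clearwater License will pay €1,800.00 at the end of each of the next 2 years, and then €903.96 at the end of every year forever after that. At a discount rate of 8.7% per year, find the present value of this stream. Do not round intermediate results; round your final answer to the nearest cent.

PV of 2-year annuity: €1,800.00 × [1 − (1+0.087)^−2] / 0.087 = 3179.33189
Perpetuity value at year 2: €903.96 / 0.087 = 10390.34483
PV of perpetuity: 10390.34483 / (1+0.087)^2 = 8793.68435
Total PV = 3179.33189 + 8793.68435 = 11973.01624

€11973.02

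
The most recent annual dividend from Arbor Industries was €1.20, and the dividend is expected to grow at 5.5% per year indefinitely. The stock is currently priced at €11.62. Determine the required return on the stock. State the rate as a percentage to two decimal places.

D₁ = €1.20 × 1.055 = €1.2660
P = D₁/(r − g) ⇒ r = D₁/P + g = €1.2660/€11.62 + 0.055 = 0.108950 + 0.055 = 0.163950

16.40%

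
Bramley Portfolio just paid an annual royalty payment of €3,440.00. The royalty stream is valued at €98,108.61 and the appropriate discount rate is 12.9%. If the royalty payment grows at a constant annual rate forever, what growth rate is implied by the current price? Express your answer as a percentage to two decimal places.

9.08%

P = D₀(1+g)/(r−g) ⇒ P(r−g) = D₀(1+g) ⇒ g(P+D₀) = P·r − D₀
g = (P·r − D₀)/(P + D₀) = (€98,108.61×0.129 − €3,440.00) / (€98,108.61 + €3,440.00) = 0.090755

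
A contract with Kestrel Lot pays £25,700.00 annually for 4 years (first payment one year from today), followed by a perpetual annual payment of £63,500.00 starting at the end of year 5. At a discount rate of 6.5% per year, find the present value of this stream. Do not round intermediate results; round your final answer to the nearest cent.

PV of 4-year annuity: £25,700.00 × [1 − (1+0.065)^−4] / 0.065 = 88043.02406
Perpetuity value at year 4: £63,500.00 / 0.065 = 976923.07692
PV of perpetuity: 976923.07692 / (1+0.065)^4 = 759384.86572
Total PV = 88043.02406 + 759384.86572 = 847427.88978

£847427.89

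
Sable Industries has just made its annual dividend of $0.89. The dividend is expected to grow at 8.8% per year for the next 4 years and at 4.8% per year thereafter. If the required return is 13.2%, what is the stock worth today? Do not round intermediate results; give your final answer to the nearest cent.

$12.70

D_1 = 0.96832
D_2 = 1.05353
D_3 = 1.14624
D_4 = 1.24711
Terminal value at year 4: TV = D_4×(1+g_2)/(r−g_2) = 1.30697/0.084 = 15.55921
P_0 = D_1/(1+r)^1 + D_2/(1+r)^2 + D_3/(1+r)^3 + D_4/(1+r)^4 + TV/(1+r)^4
    = 0.85541 + 0.82216 + 0.79020 + 0.75949 + 9.47549 = 12.70274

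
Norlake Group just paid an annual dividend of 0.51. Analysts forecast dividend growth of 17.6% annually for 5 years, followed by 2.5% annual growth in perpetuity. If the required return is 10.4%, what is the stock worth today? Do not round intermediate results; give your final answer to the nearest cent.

12.17

D_1 = 0.59976
D_2 = 0.70532
D_3 = 0.82945
D_4 = 0.97544
D_5 = 1.14711
Terminal value at year 5: TV = D_5×(1+g_2)/(r−g_2) = 1.17579/0.079 = 14.88345
P_0 = D_1/(1+r)^1 + D_2/(1+r)^2 + D_3/(1+r)^3 + D_4/(1+r)^4 + D_5/(1+r)^5 + TV/(1+r)^5
    = 0.54326 + 0.57869 + 0.61643 + 0.65663 + 0.69946 + 9.07524 = 12.16972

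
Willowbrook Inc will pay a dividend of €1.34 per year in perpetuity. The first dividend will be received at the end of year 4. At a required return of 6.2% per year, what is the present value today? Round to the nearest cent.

Value at end of year 3: C / r = €1.34 / 0.062 = €21.6129
Discount to today: PV = €21.6129 / (1 + 0.062)^3 = €21.6129 / 1.197770 = €18.04

€18.04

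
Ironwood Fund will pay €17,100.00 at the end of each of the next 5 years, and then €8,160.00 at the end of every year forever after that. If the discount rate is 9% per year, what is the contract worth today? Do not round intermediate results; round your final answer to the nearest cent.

PV of 5-year annuity: €17,100.00 × [1 − (1+0.09)^−5] / 0.09 = 66513.03660
Perpetuity value at year 5: €8,160.00 / 0.09 = 90666.66667
PV of perpetuity: 90666.66667 / (1+0.09)^5 = 58927.11236
Total PV = 66513.03660 + 58927.11236 = 125440.14896

€125440.15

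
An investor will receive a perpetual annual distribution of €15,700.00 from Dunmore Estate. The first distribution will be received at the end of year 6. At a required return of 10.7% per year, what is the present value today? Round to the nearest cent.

€88262.81

Value at end of year 5: C / r = €15,700.00 / 0.107 = €146,728.9720
Discount to today: PV = €146,728.9720 / (1 + 0.107)^5 = €146,728.9720 / 1.662410 = €88,262.81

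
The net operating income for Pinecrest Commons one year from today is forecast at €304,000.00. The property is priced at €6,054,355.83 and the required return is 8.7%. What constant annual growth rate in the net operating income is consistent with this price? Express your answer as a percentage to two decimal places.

3.68%

P = D₁/(r−g) ⇒ g = r − D₁/P = 0.087 − €304,000.00/€6,054,355.83 = 0.036788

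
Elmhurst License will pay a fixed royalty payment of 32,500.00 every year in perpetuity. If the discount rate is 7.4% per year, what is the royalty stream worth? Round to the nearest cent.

439189.19

Level perpetuity: PV = C / r = 32,500.00 / 0.074 = 439,189.19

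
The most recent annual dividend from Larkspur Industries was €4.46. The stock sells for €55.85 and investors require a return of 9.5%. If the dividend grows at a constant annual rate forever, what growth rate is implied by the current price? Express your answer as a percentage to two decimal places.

1.40%

P = D₀(1+g)/(r−g) ⇒ P(r−g) = D₀(1+g) ⇒ g(P+D₀) = P·r − D₀
g = (P·r − D₀)/(P + D₀) = (€55.85×0.095 − €4.46) / (€55.85 + €4.46) = 0.014023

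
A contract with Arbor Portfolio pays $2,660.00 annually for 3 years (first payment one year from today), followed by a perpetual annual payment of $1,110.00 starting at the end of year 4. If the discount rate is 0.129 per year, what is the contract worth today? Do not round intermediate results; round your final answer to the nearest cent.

PV of 3-year annuity: $2,660.00 × [1 − (1+0.129)^−3] / 0.129 = 6291.34581
Perpetuity value at year 3: $1,110.00 / 0.129 = 8604.65116
PV of perpetuity: 8604.65116 / (1+0.129)^3 = 5979.31513
Total PV = 6291.34581 + 5979.31513 = 12270.66094

$12270.66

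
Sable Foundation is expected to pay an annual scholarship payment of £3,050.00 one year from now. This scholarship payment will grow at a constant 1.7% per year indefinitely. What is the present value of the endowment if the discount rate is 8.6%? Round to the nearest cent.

Growing perpetuity: P = D₁ / (r − g) = £3,050.0000 / (0.086 − 0.017) = £44,202.90

£44202.90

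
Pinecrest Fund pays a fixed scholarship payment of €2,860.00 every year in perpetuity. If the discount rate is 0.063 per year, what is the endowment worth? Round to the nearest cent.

Level perpetuity: PV = C / r = €2,860.00 / 0.063 = €45,396.83

€45396.83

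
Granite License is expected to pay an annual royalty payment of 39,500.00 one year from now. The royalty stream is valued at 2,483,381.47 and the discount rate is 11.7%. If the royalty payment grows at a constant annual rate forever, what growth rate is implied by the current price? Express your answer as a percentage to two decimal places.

10.11%

P = D₁/(r−g) ⇒ g = r − D₁/P = 0.117 − 39,500.00/2,483,381.47 = 0.101094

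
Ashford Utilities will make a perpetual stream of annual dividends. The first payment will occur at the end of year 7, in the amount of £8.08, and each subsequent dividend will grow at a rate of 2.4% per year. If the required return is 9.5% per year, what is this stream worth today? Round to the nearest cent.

Value at end of year 6: C₁ / (r − g) = £8.08 / (0.095 − 0.024) = £113.8028
Discount to today: PV = £113.8028 / (1 + 0.095)^6 = £113.8028 / 1.723791 = £66.02

£66.02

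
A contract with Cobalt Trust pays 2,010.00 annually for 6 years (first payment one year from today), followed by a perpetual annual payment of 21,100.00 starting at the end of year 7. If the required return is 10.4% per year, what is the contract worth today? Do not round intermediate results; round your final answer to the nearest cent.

120708.29

PV of 6-year annuity: 2,010.00 × [1 − (1+0.104)^−6] / 0.104 = 8652.40498
Perpetuity value at year 6: 21,100.00 / 0.104 = 202884.61538
PV of perpetuity: 202884.61538 / (1+0.104)^6 = 112055.88647
Total PV = 8652.40498 + 112055.88647 = 120708.29145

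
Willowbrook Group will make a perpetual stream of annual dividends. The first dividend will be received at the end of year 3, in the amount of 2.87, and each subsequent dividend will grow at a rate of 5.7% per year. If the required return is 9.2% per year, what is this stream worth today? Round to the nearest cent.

Value at end of year 2: C₁ / (r − g) = 2.87 / (0.092 − 0.057) = 82.0000
Discount to today: PV = 82.0000 / (1 + 0.092)^2 = 82.0000 / 1.192464 = 68.77

68.77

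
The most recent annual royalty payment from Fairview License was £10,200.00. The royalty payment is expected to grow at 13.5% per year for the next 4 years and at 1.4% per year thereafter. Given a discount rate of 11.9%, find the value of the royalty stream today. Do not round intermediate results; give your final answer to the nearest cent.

D_1 = 11577.00000
D_2 = 13139.89500
D_3 = 14913.78082
D_4 = 16927.14124
Terminal value at year 4: TV = D_4×(1+g_2)/(r−g_2) = 17164.12121/0.105 = 163467.82108
P_0 = D_1/(1+r)^1 + D_2/(1+r)^2 + D_3/(1+r)^3 + D_4/(1+r)^4 + TV/(1+r)^4
    = 10345.84450 + 10493.77436 + 10643.81939 + 10796.00984 + 104258.60932 = 146538.05742

£146538.06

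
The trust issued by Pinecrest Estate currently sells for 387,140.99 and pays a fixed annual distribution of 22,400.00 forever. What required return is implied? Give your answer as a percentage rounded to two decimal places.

5.79%

P = C/r ⇒ r = C/P = 22,400.00/387,140.99 = 0.057860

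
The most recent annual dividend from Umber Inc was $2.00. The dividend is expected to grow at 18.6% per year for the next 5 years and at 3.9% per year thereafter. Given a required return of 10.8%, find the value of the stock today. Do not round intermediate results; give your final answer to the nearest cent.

$54.64

D_1 = 2.37200
D_2 = 2.81319
D_3 = 3.33645
D_4 = 3.95702
D_5 = 4.69303
Terminal value at year 5: TV = D_5×(1+g_2)/(r−g_2) = 4.87606/0.069 = 70.66753
P_0 = D_1/(1+r)^1 + D_2/(1+r)^2 + D_3/(1+r)^3 + D_4/(1+r)^4 + D_5/(1+r)^5 + TV/(1+r)^5
    = 2.14079 + 2.29150 + 2.45281 + 2.62549 + 2.81031 + 42.31761 = 54.63851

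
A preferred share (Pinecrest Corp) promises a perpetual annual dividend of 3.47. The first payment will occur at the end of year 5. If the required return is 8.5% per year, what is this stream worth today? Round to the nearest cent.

29.46

Value at end of year 4: C / r = 3.47 / 0.085 = 40.8235
Discount to today: PV = 40.8235 / (1 + 0.085)^4 = 40.8235 / 1.385859 = 29.46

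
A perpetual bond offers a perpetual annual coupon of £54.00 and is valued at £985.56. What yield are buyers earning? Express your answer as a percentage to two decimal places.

P = C/r ⇒ r = C/P = £54.00/£985.56 = 0.054791

5.48%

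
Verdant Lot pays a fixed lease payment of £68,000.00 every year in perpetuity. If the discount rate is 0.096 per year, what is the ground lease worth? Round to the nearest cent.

£708333.33

Level perpetuity: PV = C / r = £68,000.00 / 0.096 = £708,333.33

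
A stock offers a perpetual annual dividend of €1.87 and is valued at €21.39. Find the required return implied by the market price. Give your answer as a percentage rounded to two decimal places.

8.74%

P = C/r ⇒ r = C/P = €1.87/€21.39 = 0.087424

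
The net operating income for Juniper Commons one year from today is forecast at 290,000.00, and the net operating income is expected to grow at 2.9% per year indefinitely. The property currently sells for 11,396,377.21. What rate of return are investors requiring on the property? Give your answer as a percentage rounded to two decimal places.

5.44%

P = D₁/(r − g) ⇒ r = D₁/P + g = 290,000.0000/11,396,377.21 + 0.029 = 0.025447 + 0.029 = 0.054447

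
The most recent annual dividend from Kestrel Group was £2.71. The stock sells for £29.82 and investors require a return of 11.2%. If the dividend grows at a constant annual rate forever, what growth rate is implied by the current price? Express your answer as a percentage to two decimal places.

1.94%

P = D₀(1+g)/(r−g) ⇒ P(r−g) = D₀(1+g) ⇒ g(P+D₀) = P·r − D₀
g = (P·r − D₀)/(P + D₀) = (£29.82×0.112 − £2.71) / (£29.82 + £2.71) = 0.019362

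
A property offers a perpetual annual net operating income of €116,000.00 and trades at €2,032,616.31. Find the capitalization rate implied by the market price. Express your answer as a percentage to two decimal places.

P = C/r ⇒ r = C/P = €116,000.00/€2,032,616.31 = 0.057069

5.71%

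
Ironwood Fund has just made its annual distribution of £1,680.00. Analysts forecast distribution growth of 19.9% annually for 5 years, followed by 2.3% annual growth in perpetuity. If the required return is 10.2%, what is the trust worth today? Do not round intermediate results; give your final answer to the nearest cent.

£44066.30

D_1 = 2014.32000
D_2 = 2415.16968
D_3 = 2895.78845
D_4 = 3472.05035
D_5 = 4162.98837
Terminal value at year 5: TV = D_5×(1+g_2)/(r−g_2) = 4258.73710/0.079 = 53908.06454
P_0 = D_1/(1+r)^1 + D_2/(1+r)^2 + D_3/(1+r)^3 + D_4/(1+r)^4 + D_5/(1+r)^5 + TV/(1+r)^5
    = 1827.87659 + 1988.76954 + 2163.82457 + 2354.28826 + 2561.51689 + 33170.02257 = 44066.29841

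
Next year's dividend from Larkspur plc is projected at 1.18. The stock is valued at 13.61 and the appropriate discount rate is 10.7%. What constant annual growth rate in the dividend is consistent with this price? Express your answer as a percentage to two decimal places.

P = D₁/(r−g) ⇒ g = r − D₁/P = 0.107 − 1.18/13.61 = 0.020299

2.03%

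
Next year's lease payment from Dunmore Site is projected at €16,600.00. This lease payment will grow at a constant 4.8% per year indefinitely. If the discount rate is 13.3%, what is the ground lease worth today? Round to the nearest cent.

€195294.12

Growing perpetuity: P = D₁ / (r − g) = €16,600.0000 / (0.133 − 0.048) = €195,294.12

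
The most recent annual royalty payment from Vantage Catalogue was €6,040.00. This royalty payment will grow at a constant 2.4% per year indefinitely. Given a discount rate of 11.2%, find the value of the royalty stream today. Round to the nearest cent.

€70283.64

D₁ = D₀ × (1 + g) = €6,040.00 × 1.024 = €6,184.9600
Growing perpetuity: P = D₁ / (r − g) = €6,184.9600 / (0.112 − 0.024) = €70,283.64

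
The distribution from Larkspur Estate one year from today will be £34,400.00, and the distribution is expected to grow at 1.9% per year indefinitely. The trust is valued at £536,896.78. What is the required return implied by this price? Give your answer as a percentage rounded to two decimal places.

8.31%

P = D₁/(r − g) ⇒ r = D₁/P + g = £34,400.0000/£536,896.78 + 0.019 = 0.064072 + 0.019 = 0.083072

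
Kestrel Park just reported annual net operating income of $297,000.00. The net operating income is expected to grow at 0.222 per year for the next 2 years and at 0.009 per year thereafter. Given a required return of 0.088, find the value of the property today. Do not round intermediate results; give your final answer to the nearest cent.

D_1 = 362934.00000
D_2 = 443505.34800
Terminal value at year 2: TV = D_2×(1+g_2)/(r−g_2) = 447496.89613/0.079 = 5664517.67256
P_0 = D_1/(1+r)^1 + D_2/(1+r)^2 + TV/(1+r)^2
    = 333579.04412 + 374663.22786 + 4785255.65710 = 5493497.92908

$5493497.93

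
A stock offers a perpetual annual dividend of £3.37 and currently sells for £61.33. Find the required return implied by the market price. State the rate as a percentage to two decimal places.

5.49%

P = C/r ⇒ r = C/P = £3.37/£61.33 = 0.054949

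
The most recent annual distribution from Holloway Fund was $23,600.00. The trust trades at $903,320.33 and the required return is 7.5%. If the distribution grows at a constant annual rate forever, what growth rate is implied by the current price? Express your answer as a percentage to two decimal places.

4.76%

P = D₀(1+g)/(r−g) ⇒ P(r−g) = D₀(1+g) ⇒ g(P+D₀) = P·r − D₀
g = (P·r − D₀)/(P + D₀) = ($903,320.33×0.075 − $23,600.00) / ($903,320.33 + $23,600.00) = 0.047630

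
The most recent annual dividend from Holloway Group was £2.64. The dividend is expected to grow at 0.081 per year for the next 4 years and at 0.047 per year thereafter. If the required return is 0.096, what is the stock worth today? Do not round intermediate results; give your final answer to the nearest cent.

£63.59

D_1 = 2.85384
D_2 = 3.08500
D_3 = 3.33489
D_4 = 3.60501
Terminal value at year 4: TV = D_4×(1+g_2)/(r−g_2) = 3.77445/0.049 = 77.02954
P_0 = D_1/(1+r)^1 + D_2/(1+r)^2 + D_3/(1+r)^3 + D_4/(1+r)^4 + TV/(1+r)^4
    = 2.60387 + 2.56823 + 2.53308 + 2.49841 + 53.38449 = 63.58809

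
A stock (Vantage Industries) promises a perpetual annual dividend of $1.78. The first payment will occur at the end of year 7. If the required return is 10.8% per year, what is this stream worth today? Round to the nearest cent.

Value at end of year 6: C / r = $1.78 / 0.108 = $16.4815
Discount to today: PV = $16.4815 / (1 + 0.108)^6 = $16.4815 / 1.850285 = $8.91

$8.91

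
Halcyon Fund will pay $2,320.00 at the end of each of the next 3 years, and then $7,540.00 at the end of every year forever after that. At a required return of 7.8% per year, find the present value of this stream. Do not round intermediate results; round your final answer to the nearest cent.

PV of 3-year annuity: $2,320.00 × [1 − (1+0.078)^−3] / 0.078 = 6000.50735
Perpetuity value at year 3: $7,540.00 / 0.078 = 96666.66667
PV of perpetuity: 96666.66667 / (1+0.078)^3 = 77165.01779
Total PV = 6000.50735 + 77165.01779 = 83165.52513

$83165.53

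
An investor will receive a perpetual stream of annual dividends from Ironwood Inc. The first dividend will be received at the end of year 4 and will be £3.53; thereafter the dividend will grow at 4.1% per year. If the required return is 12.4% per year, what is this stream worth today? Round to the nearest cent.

£29.95

Value at end of year 3: C₁ / (r − g) = £3.53 / (0.124 − 0.041) = £42.5301
Discount to today: PV = £42.5301 / (1 + 0.124)^3 = £42.5301 / 1.420035 = £29.95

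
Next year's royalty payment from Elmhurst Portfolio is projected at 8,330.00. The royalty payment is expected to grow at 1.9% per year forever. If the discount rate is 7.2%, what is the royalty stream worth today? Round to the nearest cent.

Growing perpetuity: P = D₁ / (r − g) = 8,330.0000 / (0.072 − 0.019) = 157,169.81

157169.81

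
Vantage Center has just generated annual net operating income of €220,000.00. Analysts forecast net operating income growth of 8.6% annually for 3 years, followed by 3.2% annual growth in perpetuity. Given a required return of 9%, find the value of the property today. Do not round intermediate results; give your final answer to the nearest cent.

€4526713.29

D_1 = 238920.00000
D_2 = 259467.12000
D_3 = 281781.29232
Terminal value at year 3: TV = D_3×(1+g_2)/(r−g_2) = 290798.29367/0.058 = 5013763.68404
P_0 = D_1/(1+r)^1 + D_2/(1+r)^2 + D_3/(1+r)^3 + TV/(1+r)^3
    = 219192.66055 + 218388.28381 + 217586.85892 + 3871545.48974 = 4526713.29303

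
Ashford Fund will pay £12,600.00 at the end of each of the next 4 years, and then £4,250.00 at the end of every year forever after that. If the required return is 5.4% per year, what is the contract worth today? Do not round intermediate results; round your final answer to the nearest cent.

PV of 4-year annuity: £12,600.00 × [1 − (1+0.054)^−4] / 0.054 = 44266.93905
Perpetuity value at year 4: £4,250.00 / 0.054 = 78703.70370
PV of perpetuity: 78703.70370 / (1+0.054)^4 = 63772.39490
Total PV = 44266.93905 + 63772.39490 = 108039.33394

£108039.33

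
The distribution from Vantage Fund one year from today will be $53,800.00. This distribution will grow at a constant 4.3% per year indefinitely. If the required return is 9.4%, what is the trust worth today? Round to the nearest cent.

$1054901.96

Growing perpetuity: P = D₁ / (r − g) = $53,800.0000 / (0.094 − 0.043) = $1,054,901.96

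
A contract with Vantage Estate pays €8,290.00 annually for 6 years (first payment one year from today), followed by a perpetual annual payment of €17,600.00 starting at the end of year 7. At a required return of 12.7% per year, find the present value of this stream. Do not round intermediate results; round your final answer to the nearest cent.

PV of 6-year annuity: €8,290.00 × [1 − (1+0.127)^−6] / 0.127 = 33418.41173
Perpetuity value at year 6: €17,600.00 / 0.127 = 138582.67717
PV of perpetuity: 138582.67717 / (1+0.127)^6 = 67634.05878
Total PV = 33418.41173 + 67634.05878 = 101052.47051

€101052.47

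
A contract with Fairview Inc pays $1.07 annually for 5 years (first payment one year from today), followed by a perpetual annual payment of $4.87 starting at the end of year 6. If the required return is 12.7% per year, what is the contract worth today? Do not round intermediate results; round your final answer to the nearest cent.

$24.88

PV of 5-year annuity: $1.07 × [1 − (1+0.127)^−5] / 0.127 = 3.79115
Perpetuity value at year 5: $4.87 / 0.127 = 38.34646
PV of perpetuity: 38.34646 / (1+0.127)^5 = 21.09141
Total PV = 3.79115 + 21.09141 = 24.88256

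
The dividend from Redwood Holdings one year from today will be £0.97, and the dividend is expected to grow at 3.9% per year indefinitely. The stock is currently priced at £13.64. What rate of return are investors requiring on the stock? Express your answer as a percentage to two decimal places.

11.01%

P = D₁/(r − g) ⇒ r = D₁/P + g = £0.9700/£13.64 + 0.039 = 0.071114 + 0.039 = 0.110114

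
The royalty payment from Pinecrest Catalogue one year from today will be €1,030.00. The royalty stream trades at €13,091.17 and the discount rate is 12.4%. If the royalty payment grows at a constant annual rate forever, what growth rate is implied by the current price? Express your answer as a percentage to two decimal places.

4.53%

P = D₁/(r−g) ⇒ g = r − D₁/P = 0.124 − €1,030.00/€13,091.17 = 0.045321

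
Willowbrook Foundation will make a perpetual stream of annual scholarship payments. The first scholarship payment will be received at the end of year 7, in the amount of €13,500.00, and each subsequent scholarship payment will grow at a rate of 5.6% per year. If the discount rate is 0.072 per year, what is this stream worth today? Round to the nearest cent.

€555961.96

Value at end of year 6: C₁ / (r − g) = €13,500.00 / (0.072 − 0.056) = €843,750.0000
Discount to today: PV = €843,750.0000 / (1 + 0.072)^6 = €843,750.0000 / 1.517640 = €555,961.96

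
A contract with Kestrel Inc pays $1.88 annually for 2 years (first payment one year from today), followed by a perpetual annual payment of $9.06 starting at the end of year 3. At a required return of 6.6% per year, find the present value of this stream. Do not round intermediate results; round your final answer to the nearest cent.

PV of 2-year annuity: $1.88 × [1 − (1+0.066)^−2] / 0.066 = 3.41801
Perpetuity value at year 2: $9.06 / 0.066 = 137.27273
PV of perpetuity: 137.27273 / (1+0.066)^2 = 120.80081
Total PV = 3.41801 + 120.80081 = 124.21883

$124.22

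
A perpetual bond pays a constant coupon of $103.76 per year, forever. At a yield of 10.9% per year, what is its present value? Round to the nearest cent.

$951.93

Level perpetuity: PV = C / r = $103.76 / 0.109 = $951.93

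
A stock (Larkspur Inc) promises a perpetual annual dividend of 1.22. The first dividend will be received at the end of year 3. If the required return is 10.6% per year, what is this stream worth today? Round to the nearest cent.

Value at end of year 2: C / r = 1.22 / 0.106 = 11.5094
Discount to today: PV = 11.5094 / (1 + 0.106)^2 = 11.5094 / 1.223236 = 9.41

9.41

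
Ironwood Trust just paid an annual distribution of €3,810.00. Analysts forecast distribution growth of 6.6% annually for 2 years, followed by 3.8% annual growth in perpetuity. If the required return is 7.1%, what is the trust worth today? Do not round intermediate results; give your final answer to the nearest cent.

D_1 = 4061.46000
D_2 = 4329.51636
Terminal value at year 2: TV = D_2×(1+g_2)/(r−g_2) = 4494.03798/0.033 = 136182.96914
P_0 = D_1/(1+r)^1 + D_2/(1+r)^2 + TV/(1+r)^2
    = 3792.21289 + 3774.50881 + 118725.45893 = 126292.18063

€126292.18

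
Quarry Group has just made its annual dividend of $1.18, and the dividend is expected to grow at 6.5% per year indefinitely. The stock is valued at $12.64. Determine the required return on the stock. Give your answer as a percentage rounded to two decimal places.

16.44%

D₁ = $1.18 × 1.065 = $1.2567
P = D₁/(r − g) ⇒ r = D₁/P + g = $1.2567/$12.64 + 0.065 = 0.099422 + 0.065 = 0.164422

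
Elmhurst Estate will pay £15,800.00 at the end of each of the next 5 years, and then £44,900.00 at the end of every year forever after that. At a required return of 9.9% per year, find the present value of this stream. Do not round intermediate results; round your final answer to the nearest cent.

PV of 5-year annuity: £15,800.00 × [1 − (1+0.099)^−5] / 0.099 = 60047.75534
Perpetuity value at year 5: £44,900.00 / 0.099 = 453535.35354
PV of perpetuity: 453535.35354 / (1+0.099)^5 = 282893.31464
Total PV = 60047.75534 + 282893.31464 = 342941.06997

£342941.07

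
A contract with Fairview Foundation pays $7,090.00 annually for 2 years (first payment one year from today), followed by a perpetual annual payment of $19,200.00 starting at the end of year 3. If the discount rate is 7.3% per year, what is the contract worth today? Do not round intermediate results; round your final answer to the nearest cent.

$241209.31

PV of 2-year annuity: $7,090.00 × [1 − (1+0.073)^−2] / 0.073 = 12765.74289
Perpetuity value at year 2: $19,200.00 / 0.073 = 263013.69863
PV of perpetuity: 263013.69863 / (1+0.073)^2 = 228443.56273
Total PV = 12765.74289 + 228443.56273 = 241209.30562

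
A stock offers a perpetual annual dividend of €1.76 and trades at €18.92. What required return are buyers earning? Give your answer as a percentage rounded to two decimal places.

P = C/r ⇒ r = C/P = €1.76/€18.92 = 0.093023

9.30%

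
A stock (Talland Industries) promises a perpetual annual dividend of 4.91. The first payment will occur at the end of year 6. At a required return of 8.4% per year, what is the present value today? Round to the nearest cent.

Value at end of year 5: C / r = 4.91 / 0.084 = 58.4524
Discount to today: PV = 58.4524 / (1 + 0.084)^5 = 58.4524 / 1.496740 = 39.05

39.05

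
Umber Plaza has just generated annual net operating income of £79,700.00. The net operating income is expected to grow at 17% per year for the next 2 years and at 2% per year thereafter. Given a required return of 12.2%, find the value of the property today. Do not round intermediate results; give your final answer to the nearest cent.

D_1 = 93249.00000
D_2 = 109101.33000
Terminal value at year 2: TV = D_2×(1+g_2)/(r−g_2) = 111283.35660/0.102 = 1091013.30000
P_0 = D_1/(1+r)^1 + D_2/(1+r)^2 + TV/(1+r)^2
    = 83109.62567 + 86665.11768 + 866651.17676 = 1036425.92010

£1036425.92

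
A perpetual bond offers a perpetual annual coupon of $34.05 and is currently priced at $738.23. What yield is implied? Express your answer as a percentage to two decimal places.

4.61%

P = C/r ⇒ r = C/P = $34.05/$738.23 = 0.046124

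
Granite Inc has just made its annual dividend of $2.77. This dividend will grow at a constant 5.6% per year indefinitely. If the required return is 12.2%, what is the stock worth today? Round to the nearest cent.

$44.32

D₁ = D₀ × (1 + g) = $2.77 × 1.056 = $2.9251
Growing perpetuity: P = D₁ / (r − g) = $2.9251 / (0.122 − 0.056) = $44.32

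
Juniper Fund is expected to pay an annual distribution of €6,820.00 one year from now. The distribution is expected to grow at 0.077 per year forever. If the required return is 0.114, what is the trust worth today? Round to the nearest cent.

Growing perpetuity: P = D₁ / (r − g) = €6,820.0000 / (0.114 − 0.077) = €184,324.32

€184324.32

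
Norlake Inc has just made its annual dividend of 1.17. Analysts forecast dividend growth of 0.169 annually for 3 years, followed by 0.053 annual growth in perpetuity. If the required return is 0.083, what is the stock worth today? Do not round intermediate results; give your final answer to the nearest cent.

D_1 = 1.36773
D_2 = 1.59888
D_3 = 1.86909
Terminal value at year 3: TV = D_3×(1+g_2)/(r−g_2) = 1.96815/0.03 = 65.60494
P_0 = D_1/(1+r)^1 + D_2/(1+r)^2 + D_3/(1+r)^3 + TV/(1+r)^3
    = 1.26291 + 1.36319 + 1.47144 + 51.64772 = 55.74527

55.75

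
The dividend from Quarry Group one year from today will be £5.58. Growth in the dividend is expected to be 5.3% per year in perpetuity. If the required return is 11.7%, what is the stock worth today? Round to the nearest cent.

Growing perpetuity: P = D₁ / (r − g) = £5.5800 / (0.117 − 0.053) = £87.19

£87.19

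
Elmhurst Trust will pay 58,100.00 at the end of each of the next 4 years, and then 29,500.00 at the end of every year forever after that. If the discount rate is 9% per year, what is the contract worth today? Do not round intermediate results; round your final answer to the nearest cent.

420433.77

PV of 4-year annuity: 58,100.00 × [1 − (1+0.09)^−4] / 0.09 = 188227.72486
Perpetuity value at year 4: 29,500.00 / 0.09 = 327777.77778
PV of perpetuity: 327777.77778 / (1+0.09)^4 = 232206.04140
Total PV = 188227.72486 + 232206.04140 = 420433.76626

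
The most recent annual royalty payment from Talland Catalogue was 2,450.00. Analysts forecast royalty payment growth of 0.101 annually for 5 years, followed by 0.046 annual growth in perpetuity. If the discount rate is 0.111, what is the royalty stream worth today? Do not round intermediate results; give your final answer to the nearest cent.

D_1 = 2697.45000
D_2 = 2969.89245
D_3 = 3269.85159
D_4 = 3600.10660
D_5 = 3963.71736
Terminal value at year 5: TV = D_5×(1+g_2)/(r−g_2) = 4146.04836/0.065 = 63785.35943
P_0 = D_1/(1+r)^1 + D_2/(1+r)^2 + D_3/(1+r)^3 + D_4/(1+r)^4 + D_5/(1+r)^5 + TV/(1+r)^5
    = 2427.94779 + 2406.09408 + 2384.43707 + 2362.97499 + 2341.70609 + 37683.45485 = 49606.61486

49606.61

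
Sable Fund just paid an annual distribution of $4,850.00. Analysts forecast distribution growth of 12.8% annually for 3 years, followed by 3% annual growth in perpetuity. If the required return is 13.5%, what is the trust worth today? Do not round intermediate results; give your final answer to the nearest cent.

D_1 = 5470.80000
D_2 = 6171.06240
D_3 = 6960.95839
Terminal value at year 3: TV = D_3×(1+g_2)/(r−g_2) = 7169.78714/0.105 = 68283.68704
P_0 = D_1/(1+r)^1 + D_2/(1+r)^2 + D_3/(1+r)^3 + TV/(1+r)^3
    = 4820.08811 + 4790.36069 + 4760.81662 + 46701.34394 = 61072.60935

$61072.61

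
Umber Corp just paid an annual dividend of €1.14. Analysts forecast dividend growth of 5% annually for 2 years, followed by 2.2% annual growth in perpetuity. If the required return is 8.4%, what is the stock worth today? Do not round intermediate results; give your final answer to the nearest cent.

€19.81

D_1 = 1.19700
D_2 = 1.25685
Terminal value at year 2: TV = D_2×(1+g_2)/(r−g_2) = 1.28450/0.062 = 20.71775
P_0 = D_1/(1+r)^1 + D_2/(1+r)^2 + TV/(1+r)^2
    = 1.10424 + 1.06961 + 17.63129 = 19.80514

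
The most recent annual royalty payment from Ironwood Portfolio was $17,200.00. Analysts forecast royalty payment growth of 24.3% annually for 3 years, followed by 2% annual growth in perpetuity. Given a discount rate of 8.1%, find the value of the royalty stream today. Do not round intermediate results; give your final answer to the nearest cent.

$505924.01

D_1 = 21379.60000
D_2 = 26574.84280
D_3 = 33032.52960
Terminal value at year 3: TV = D_3×(1+g_2)/(r−g_2) = 33693.18019/0.061 = 552347.21627
P_0 = D_1/(1+r)^1 + D_2/(1+r)^2 + D_3/(1+r)^3 + TV/(1+r)^3
    = 19777.61332 + 22741.51097 + 26149.58199 + 437255.30547 = 505924.01175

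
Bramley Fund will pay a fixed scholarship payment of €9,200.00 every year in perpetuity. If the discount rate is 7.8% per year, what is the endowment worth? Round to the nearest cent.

Level perpetuity: PV = C / r = €9,200.00 / 0.078 = €117,948.72

€117948.72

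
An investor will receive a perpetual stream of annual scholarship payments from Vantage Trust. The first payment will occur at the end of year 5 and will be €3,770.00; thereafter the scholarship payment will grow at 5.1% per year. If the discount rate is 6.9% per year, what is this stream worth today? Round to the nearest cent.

Value at end of year 4: C₁ / (r − g) = €3,770.00 / (0.069 − 0.051) = €209,444.4444
Discount to today: PV = €209,444.4444 / (1 + 0.069)^4 = €209,444.4444 / 1.305903 = €160,382.89

€160382.89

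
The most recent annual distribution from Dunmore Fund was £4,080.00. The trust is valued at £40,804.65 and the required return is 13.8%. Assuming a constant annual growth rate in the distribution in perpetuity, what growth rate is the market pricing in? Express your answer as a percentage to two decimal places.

P = D₀(1+g)/(r−g) ⇒ P(r−g) = D₀(1+g) ⇒ g(P+D₀) = P·r − D₀
g = (P·r − D₀)/(P + D₀) = (£40,804.65×0.138 − £4,080.00) / (£40,804.65 + £4,080.00) = 0.034556

3.46%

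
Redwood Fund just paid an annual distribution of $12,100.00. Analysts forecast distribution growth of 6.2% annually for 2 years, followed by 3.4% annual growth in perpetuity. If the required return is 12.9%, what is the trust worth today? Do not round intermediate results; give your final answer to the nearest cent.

$138619.94

D_1 = 12850.20000
D_2 = 13646.91240
Terminal value at year 2: TV = D_2×(1+g_2)/(r−g_2) = 14110.90742/0.095 = 148535.86760
P_0 = D_1/(1+r)^1 + D_2/(1+r)^2 + TV/(1+r)^2
    = 11381.93091 + 10706.47531 + 116531.53131 = 138619.93753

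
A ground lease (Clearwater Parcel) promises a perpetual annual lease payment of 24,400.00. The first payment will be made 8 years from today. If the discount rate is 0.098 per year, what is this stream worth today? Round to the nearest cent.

Value at end of year 7: C / r = 24,400.00 / 0.098 = 248,979.5918
Discount to today: PV = 248,979.5918 / (1 + 0.098)^7 = 248,979.5918 / 1.924050 = 129,403.90

129403.90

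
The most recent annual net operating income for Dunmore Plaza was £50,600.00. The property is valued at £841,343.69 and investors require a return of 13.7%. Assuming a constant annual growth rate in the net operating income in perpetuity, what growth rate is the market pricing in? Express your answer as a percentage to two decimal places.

7.25%

P = D₀(1+g)/(r−g) ⇒ P(r−g) = D₀(1+g) ⇒ g(P+D₀) = P·r − D₀
g = (P·r − D₀)/(P + D₀) = (£841,343.69×0.137 − £50,600.00) / (£841,343.69 + £50,600.00) = 0.072498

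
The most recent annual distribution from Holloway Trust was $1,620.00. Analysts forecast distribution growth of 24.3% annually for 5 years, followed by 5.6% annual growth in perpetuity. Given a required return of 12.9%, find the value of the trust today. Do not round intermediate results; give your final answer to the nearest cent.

$48819.04

D_1 = 2013.66000
D_2 = 2502.97938
D_3 = 3111.20337
D_4 = 3867.22579
D_5 = 4806.96165
Terminal value at year 5: TV = D_5×(1+g_2)/(r−g_2) = 5076.15151/0.073 = 69536.32202
P_0 = D_1/(1+r)^1 + D_2/(1+r)^2 + D_3/(1+r)^3 + D_4/(1+r)^4 + D_5/(1+r)^5 + TV/(1+r)^5
    = 1783.57839 + 1963.67399 + 2161.95462 + 2380.25651 + 2620.60128 + 37908.97188 = 48819.03667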